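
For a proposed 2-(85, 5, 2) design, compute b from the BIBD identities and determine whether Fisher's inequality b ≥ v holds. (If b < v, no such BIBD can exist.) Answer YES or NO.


r = λ(v − 1)/(k − 1) = 2·84/4 = 42.
b = vr/k = 85·42/5 = 714.
Fisher's inequality: b ≥ v ⇔ 714 ≥ 85? YES.

YES


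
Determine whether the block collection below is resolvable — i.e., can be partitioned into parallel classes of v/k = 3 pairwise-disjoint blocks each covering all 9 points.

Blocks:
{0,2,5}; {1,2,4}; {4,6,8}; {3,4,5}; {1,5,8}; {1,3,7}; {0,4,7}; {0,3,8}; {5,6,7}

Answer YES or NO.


v = 9, block size k = 3, number of blocks = 9.
For resolvability, blocks must partition into parallel classes of size v/k = 3.
Total blocks must therefore be a multiple of 3: 9 = 3·3 + 0 ⇒ divisible ✓.
Consider block {3,4,5}. It intersects every other block in the collection, so no parallel class of size 3 can contain it.
Since every block must belong to some parallel class in a resolution, the collection cannot be partitioned into parallel classes.
Resolvable? NO.

NO


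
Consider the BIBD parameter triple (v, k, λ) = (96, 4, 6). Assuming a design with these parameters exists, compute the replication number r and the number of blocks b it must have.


Any 2-(v, k, λ) BIBD satisfies two necessary conditions:
  (i)  Each point sits in r blocks, and counting incidences through any fixed point gives r(k − 1) = λ(v − 1), so r = λ(v − 1)/(k − 1).
  (ii) Total incidences bk = vr, so b = vr/k.
Step 1: r = λ(v − 1)/(k − 1) = 6·(96 − 1)/(4 − 1) = 6·95/3 = 570/3 = 190.
Step 2: b = vr/k = 96·190/4 = 18240/4 = 4560.
Check integrality: r = 190 ∈ Z ✓, b = 4560 ∈ Z ✓.
(These identities are necessary conditions: they determine r and b for any design with these parameters, but do not by themselves prove that one exists.)

r = 190, b = 4560.


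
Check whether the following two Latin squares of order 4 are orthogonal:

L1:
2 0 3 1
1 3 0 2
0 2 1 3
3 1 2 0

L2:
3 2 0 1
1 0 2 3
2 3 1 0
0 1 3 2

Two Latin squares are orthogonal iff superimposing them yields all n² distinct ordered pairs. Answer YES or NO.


Form the n² = 16 superimposed pairs (L1[i][j], L2[i][j]), row by row (rows and columns indexed from 0):
row 0: (2,3) (0,2) (3,0) (1,1)
row 1: (1,1) (3,0) (0,2) (2,3)
row 2: (0,2) (2,3) (1,1) (3,0)
row 3: (3,0) (1,1) (2,3) (0,2)
Orthogonality requires all 16 pairs distinct.
But the pair (1,1) repeats: cell (0,3) has L1 = 1, L2 = 1, and cell (1,0) has L1 = 1, L2 = 1.
A repeated pair means some other pair never occurs (only 4 distinct pairs out of 16), so the squares are not orthogonal.
Conclusion: NO.

NO


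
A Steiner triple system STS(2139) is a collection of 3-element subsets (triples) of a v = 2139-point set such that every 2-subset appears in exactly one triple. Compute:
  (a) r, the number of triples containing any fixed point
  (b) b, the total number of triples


An STS(v) is a 2-(v, 3, 1) BIBD: block size k = 3, λ = 1.
Replication: r(k − 1) = λ(v − 1) ⇒ r·2 = 2139 − 1 = 2138 ⇒ r = 1069.
Block count: b = v(v − 1)/6 = 2139·2138/6 = 4573182/6 = 762197.
(Check via bk = vr: 762197·3 = 2286591 = 2139·1069 = 2286591 ✓.)

r = 1069, b = 762197.


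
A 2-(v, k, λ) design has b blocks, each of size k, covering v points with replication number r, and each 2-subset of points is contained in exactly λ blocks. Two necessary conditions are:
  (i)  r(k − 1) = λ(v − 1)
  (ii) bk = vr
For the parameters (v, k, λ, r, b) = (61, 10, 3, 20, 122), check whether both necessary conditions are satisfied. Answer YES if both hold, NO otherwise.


Condition (i): r(k − 1) = 20·9 = 180; λ(v − 1) = 3·60 = 180. Match? YES.
Condition (ii): bk = 122·10 = 1220; vr = 61·20 = 1220. Match? YES.
Both conditions hold? YES.

YES


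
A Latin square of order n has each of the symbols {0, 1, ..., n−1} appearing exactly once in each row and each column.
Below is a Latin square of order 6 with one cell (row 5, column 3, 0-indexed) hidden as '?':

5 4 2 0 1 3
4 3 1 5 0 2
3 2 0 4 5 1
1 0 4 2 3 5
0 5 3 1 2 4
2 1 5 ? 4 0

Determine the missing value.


Row 5 contains symbols [0, 1, 2, 4, 5] — missing [3].
Column 3 contains symbols [0, 1, 2, 4, 5] — missing [3].
The missing symbol must appear in both missing sets; intersection = [3].
Therefore the hidden value is 3.

Missing value = 3.


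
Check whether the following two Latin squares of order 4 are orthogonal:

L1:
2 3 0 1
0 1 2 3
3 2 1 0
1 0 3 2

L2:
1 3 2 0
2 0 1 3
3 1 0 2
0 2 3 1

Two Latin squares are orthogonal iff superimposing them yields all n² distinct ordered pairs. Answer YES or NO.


Form the n² = 16 superimposed pairs (L1[i][j], L2[i][j]), row by row (rows and columns indexed from 0):
row 0: (2,1) (3,3) (0,2) (1,0)
row 1: (0,2) (1,0) (2,1) (3,3)
row 2: (3,3) (2,1) (1,0) (0,2)
row 3: (1,0) (0,2) (3,3) (2,1)
Orthogonality requires all 16 pairs distinct.
But the pair (0,2) repeats: cell (0,2) has L1 = 0, L2 = 2, and cell (1,0) has L1 = 0, L2 = 2.
A repeated pair means some other pair never occurs (only 4 distinct pairs out of 16), so the squares are not orthogonal.
Conclusion: NO.

NO


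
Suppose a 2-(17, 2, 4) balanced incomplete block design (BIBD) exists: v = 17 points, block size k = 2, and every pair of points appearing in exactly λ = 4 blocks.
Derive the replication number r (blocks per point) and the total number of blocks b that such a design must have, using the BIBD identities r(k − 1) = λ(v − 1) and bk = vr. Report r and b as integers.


Any 2-(v, k, λ) BIBD satisfies two necessary conditions:
  (i)  Each point sits in r blocks, and counting incidences through any fixed point gives r(k − 1) = λ(v − 1), so r = λ(v − 1)/(k − 1).
  (ii) Total incidences bk = vr, so b = vr/k.
Step 1: r = λ(v − 1)/(k − 1) = 4·(17 − 1)/(2 − 1) = 4·16/1 = 64/1 = 64.
Step 2: b = vr/k = 17·64/2 = 1088/2 = 544.
Check integrality: r = 64 ∈ Z ✓, b = 544 ∈ Z ✓.
(These identities are necessary conditions: they determine r and b for any design with these parameters, but do not by themselves prove that one exists.)

r = 64, b = 544.


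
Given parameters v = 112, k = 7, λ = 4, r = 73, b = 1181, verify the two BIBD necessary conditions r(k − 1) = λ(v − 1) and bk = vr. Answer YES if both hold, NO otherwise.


Condition (i): r(k − 1) = 73·6 = 438; λ(v − 1) = 4·111 = 444. Match? NO.
Condition (ii): bk = 1181·7 = 8267; vr = 112·73 = 8176. Match? NO.
Both conditions hold? NO.

NO


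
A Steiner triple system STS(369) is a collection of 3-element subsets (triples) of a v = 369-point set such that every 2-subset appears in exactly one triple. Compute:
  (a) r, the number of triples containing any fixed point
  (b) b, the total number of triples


An STS(v) is a 2-(v, 3, 1) BIBD: block size k = 3, λ = 1.
Replication: r(k − 1) = λ(v − 1) ⇒ r·2 = 369 − 1 = 368 ⇒ r = 184.
Block count: bk = vr ⇒ b·3 = 369·184 = 67896 ⇒ b = 22632.
(Check via b = v(v − 1)/6 = 369·368/6 = 135792/6 = 22632.)

r = 184, b = 22632.


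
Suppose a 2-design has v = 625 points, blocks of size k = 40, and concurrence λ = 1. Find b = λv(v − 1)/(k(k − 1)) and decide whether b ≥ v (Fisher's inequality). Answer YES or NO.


r = λ(v − 1)/(k − 1) = 1·624/39 = 16.
b = vr/k = 625·16/40 = 250.
Fisher's inequality: b ≥ v ⇔ 250 ≥ 625? NO.

NO


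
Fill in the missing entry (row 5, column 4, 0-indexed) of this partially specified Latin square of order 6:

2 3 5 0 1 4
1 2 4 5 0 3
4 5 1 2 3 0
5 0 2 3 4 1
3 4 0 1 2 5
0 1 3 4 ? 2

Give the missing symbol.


Row 5 contains symbols [0, 1, 2, 3, 4] — missing [5].
Column 4 contains symbols [0, 1, 2, 3, 4] — missing [5].
The missing symbol must appear in both missing sets; intersection = [5].
Therefore the hidden value is 5.

Missing value = 5.


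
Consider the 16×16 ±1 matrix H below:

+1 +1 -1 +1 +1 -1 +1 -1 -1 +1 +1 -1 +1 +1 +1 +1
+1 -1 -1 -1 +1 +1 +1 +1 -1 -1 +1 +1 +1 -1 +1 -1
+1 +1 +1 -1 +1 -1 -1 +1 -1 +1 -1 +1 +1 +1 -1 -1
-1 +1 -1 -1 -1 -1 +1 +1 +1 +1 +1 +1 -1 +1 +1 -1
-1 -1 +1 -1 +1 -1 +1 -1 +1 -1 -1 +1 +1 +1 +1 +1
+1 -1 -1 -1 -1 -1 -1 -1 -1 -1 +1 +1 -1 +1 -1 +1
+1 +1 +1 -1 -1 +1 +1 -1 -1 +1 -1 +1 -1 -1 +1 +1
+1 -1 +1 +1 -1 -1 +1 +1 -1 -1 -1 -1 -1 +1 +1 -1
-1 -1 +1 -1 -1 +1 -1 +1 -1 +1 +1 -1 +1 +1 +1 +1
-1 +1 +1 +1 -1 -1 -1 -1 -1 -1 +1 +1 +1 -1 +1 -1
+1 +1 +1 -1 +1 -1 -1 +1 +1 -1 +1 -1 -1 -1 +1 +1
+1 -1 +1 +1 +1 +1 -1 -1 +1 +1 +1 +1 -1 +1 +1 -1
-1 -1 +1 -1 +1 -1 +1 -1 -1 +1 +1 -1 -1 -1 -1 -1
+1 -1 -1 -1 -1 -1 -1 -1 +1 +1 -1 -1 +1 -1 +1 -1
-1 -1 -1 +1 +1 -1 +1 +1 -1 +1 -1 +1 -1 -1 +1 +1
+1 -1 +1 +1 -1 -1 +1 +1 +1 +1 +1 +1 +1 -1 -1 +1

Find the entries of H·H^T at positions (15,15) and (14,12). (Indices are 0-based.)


Row 12 of H: [-1, -1, 1, -1, 1, -1, 1, -1, -1, 1, 1, -1, -1, -1, -1, -1].
Row 14 of H: [-1, -1, -1, 1, 1, -1, 1, 1, -1, 1, -1, 1, -1, -1, 1, 1].
Row 15 of H: [1, -1, 1, 1, -1, -1, 1, 1, 1, 1, 1, 1, 1, -1, -1, 1].
(H·H^T)[15][15] = Σ_j H[15][j]·H[15][j] = (1)² + (-1)² + (1)² + (1)² + (-1)² + (-1)² + (1)² + (1)² + (1)² + (1)² + (1)² + (1)² + (1)² + (-1)² + (-1)² + (1)² = 1 + 1 + 1 + 1 + 1 + 1 + 1 + 1 + 1 + 1 + 1 + 1 + 1 + 1 + 1 + 1 = 16.
(H·H^T)[14][12] = Σ_j H[14][j]·H[12][j] = (-1)·(-1) + (-1)·(-1) + (-1)·(1) + (1)·(-1) + (1)·(1) + (-1)·(-1) + (1)·(1) + (1)·(-1) + (-1)·(-1) + (1)·(1) + (-1)·(1) + (1)·(-1) + (-1)·(-1) + (-1)·(-1) + (1)·(-1) + (1)·(-1) = 1 + 1 + -1 + -1 + 1 + 1 + 1 + -1 + 1 + 1 + -1 + -1 + 1 + 1 + -1 + -1 = 2.
Rows 14 and 12 are not orthogonal (dot product = 2 ≠ 0), so H is not a Hadamard matrix.

(15,15) entry = 16; (14,12) entry = 2.


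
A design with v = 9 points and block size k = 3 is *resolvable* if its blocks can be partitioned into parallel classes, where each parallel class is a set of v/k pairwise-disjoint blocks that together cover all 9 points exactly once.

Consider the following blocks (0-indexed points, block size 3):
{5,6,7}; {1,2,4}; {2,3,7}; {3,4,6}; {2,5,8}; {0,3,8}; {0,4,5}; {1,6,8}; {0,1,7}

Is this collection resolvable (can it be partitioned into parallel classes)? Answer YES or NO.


v = 9, block size k = 3, number of blocks = 9.
For resolvability, blocks must partition into parallel classes of size v/k = 3.
Total blocks must therefore be a multiple of 3: 9 = 3·3 + 0 ⇒ divisible ✓.
Greedy packing gives 3 candidate class(es). Each should be a full parallel class (size 3, covers all 9 points).
  Class 1 (3 blocks): {5,6,7}; {1,2,4}; {0,3,8}. Points covered: [0, 1, 2, 3, 4, 5, 6, 7, 8].
  Class 2 (3 blocks): {2,3,7}; {0,4,5}; {1,6,8}. Points covered: [0, 1, 2, 3, 4, 5, 6, 7, 8].
  Class 3 (3 blocks): {3,4,6}; {2,5,8}; {0,1,7}. Points covered: [0, 1, 2, 3, 4, 5, 6, 7, 8].
All classes full (size 3)? YES. All classes cover every point? YES.
Resolvable? YES.

YES


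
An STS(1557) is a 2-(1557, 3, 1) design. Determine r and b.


An STS(v) is a 2-(v, 3, 1) BIBD: block size k = 3, λ = 1.
Replication: r(k − 1) = λ(v − 1) ⇒ r·2 = 1557 − 1 = 1556 ⇒ r = 778.
Block count: bk = vr ⇒ b·3 = 1557·778 = 1211346 ⇒ b = 403782.

r = 778, b = 403782.


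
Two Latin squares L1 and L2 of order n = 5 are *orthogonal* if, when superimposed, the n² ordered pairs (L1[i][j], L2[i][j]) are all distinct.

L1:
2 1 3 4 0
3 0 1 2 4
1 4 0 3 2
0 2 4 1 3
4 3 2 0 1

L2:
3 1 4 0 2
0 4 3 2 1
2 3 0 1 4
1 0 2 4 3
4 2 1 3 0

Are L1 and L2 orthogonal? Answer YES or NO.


Form the n² = 25 superimposed pairs (L1[i][j], L2[i][j]), row by row (rows and columns indexed from 0):
row 0: (2,3) (1,1) (3,4) (4,0) (0,2)
row 1: (3,0) (0,4) (1,3) (2,2) (4,1)
row 2: (1,2) (4,3) (0,0) (3,1) (2,4)
row 3: (0,1) (2,0) (4,2) (1,4) (3,3)
row 4: (4,4) (3,2) (2,1) (0,3) (1,0)
Orthogonality requires all 25 pairs distinct.
Check by first coordinate: for each symbol s of L1, list the L2 entries in the n cells where L1 = s; they must all differ.
  L1 = 0: L2 entries (in reading order) 2, 4, 0, 1, 3 — all 5 distinct ✓
  L1 = 1: L2 entries (in reading order) 1, 3, 2, 4, 0 — all 5 distinct ✓
  L1 = 2: L2 entries (in reading order) 3, 2, 4, 0, 1 — all 5 distinct ✓
  L1 = 3: L2 entries (in reading order) 4, 0, 1, 3, 2 — all 5 distinct ✓
  L1 = 4: L2 entries (in reading order) 0, 1, 3, 2, 4 — all 5 distinct ✓
Every symbol of L1 meets every symbol of L2 exactly once, so all 25 pairs are distinct (25 of 25).
Conclusion: YES.

YES


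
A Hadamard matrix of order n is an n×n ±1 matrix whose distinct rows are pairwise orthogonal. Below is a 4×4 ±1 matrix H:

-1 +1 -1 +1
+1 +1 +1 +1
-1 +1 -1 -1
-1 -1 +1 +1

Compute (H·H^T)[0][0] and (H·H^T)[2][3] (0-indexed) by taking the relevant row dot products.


Row 0 of H: [-1, 1, -1, 1].
Row 2 of H: [-1, 1, -1, -1].
Row 3 of H: [-1, -1, 1, 1].
(H·H^T)[0][0] = Σ_j H[0][j]·H[0][j] = (-1)² + (1)² + (-1)² + (1)² = 1 + 1 + 1 + 1 = 4.
(H·H^T)[2][3] = Σ_j H[2][j]·H[3][j] = (-1)·(-1) + (1)·(-1) + (-1)·(1) + (-1)·(1) = 1 + -1 + -1 + -1 = -2.
Rows 2 and 3 are not orthogonal (dot product = -2 ≠ 0), so H is not a Hadamard matrix.

(0,0) entry = 4; (2,3) entry = -2.


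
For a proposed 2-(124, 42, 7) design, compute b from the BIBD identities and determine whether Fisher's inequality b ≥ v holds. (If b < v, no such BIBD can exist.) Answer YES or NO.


r = λ(v − 1)/(k − 1) = 7·123/41 = 21.
b = vr/k = 124·21/42 = 62.
Fisher's inequality: b ≥ v ⇔ 62 ≥ 124? NO.

NO


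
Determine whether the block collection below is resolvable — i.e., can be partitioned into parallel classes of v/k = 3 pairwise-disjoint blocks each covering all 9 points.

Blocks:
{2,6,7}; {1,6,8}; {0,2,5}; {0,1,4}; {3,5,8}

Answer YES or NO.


v = 9, block size k = 3, number of blocks = 5.
For resolvability, blocks must partition into parallel classes of size v/k = 3.
Total blocks must therefore be a multiple of 3: 5 = 3·1 + 2 ⇒ not divisible ✗.
Resolvable? NO.

NO


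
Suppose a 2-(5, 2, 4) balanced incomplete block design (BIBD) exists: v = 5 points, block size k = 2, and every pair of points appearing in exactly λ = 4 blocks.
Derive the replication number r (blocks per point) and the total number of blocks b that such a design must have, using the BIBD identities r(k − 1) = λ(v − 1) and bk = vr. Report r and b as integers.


Any 2-(v, k, λ) BIBD satisfies two necessary conditions:
  (i)  Each point sits in r blocks, and counting incidences through any fixed point gives r(k − 1) = λ(v − 1), so r = λ(v − 1)/(k − 1).
  (ii) Total incidences bk = vr, so b = vr/k.
Step 1: r = λ(v − 1)/(k − 1) = 4·(5 − 1)/(2 − 1) = 4·4/1 = 16/1 = 16.
Step 2: b = vr/k = 5·16/2 = 80/2 = 40.
Check integrality: r = 16 ∈ Z ✓, b = 40 ∈ Z ✓.
(These identities are necessary conditions: they determine r and b for any design with these parameters, but do not by themselves prove that one exists.)

r = 16, b = 40.


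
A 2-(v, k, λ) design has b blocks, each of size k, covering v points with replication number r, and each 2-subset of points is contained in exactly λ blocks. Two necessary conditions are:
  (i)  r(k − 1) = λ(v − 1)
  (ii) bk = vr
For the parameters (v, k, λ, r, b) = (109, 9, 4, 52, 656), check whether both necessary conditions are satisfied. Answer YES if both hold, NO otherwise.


Condition (i): r(k − 1) = 52·8 = 416; λ(v − 1) = 4·108 = 432. Match? NO.
Condition (ii): bk = 656·9 = 5904; vr = 109·52 = 5668. Match? NO.
Both conditions hold? NO.

NO


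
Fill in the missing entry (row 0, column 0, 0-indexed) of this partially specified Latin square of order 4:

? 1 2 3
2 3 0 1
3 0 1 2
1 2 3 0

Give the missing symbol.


Row 0 contains symbols [1, 2, 3] — missing [0].
Column 0 contains symbols [1, 2, 3] — missing [0].
The missing symbol must appear in both missing sets; intersection = [0].
Therefore the hidden value is 0.

Missing value = 0.


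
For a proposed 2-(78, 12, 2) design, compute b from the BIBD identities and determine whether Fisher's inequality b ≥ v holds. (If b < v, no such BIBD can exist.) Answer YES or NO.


r = λ(v − 1)/(k − 1) = 2·77/11 = 14.
b = vr/k = 78·14/12 = 91.
Fisher's inequality: b ≥ v ⇔ 91 ≥ 78? YES.

YES


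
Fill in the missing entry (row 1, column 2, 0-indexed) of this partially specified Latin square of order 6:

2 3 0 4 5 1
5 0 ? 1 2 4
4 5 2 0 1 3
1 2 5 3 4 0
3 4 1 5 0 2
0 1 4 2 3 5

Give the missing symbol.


Row 1 contains symbols [0, 1, 2, 4, 5] — missing [3].
Column 2 contains symbols [0, 1, 2, 4, 5] — missing [3].
The missing symbol must appear in both missing sets; intersection = [3].
Therefore the hidden value is 3.

Missing value = 3.


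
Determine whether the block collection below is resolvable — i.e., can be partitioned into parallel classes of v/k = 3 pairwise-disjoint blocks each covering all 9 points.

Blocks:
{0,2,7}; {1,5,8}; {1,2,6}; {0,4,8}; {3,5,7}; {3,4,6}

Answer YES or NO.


v = 9, block size k = 3, number of blocks = 6.
For resolvability, blocks must partition into parallel classes of size v/k = 3.
Total blocks must therefore be a multiple of 3: 6 = 3·2 + 0 ⇒ divisible ✓.
Greedy packing gives 2 candidate class(es). Each should be a full parallel class (size 3, covers all 9 points).
  Class 1 (3 blocks): {0,2,7}; {1,5,8}; {3,4,6}. Points covered: [0, 1, 2, 3, 4, 5, 6, 7, 8].
  Class 2 (3 blocks): {1,2,6}; {0,4,8}; {3,5,7}. Points covered: [0, 1, 2, 3, 4, 5, 6, 7, 8].
All classes full (size 3)? YES. All classes cover every point? YES.
Resolvable? YES.

YES


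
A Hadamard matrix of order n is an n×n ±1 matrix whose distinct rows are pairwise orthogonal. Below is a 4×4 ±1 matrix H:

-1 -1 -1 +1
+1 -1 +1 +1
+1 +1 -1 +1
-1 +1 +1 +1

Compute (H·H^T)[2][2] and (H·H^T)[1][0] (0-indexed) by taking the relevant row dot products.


Row 0 of H: [-1, -1, -1, 1].
Row 1 of H: [1, -1, 1, 1].
Row 2 of H: [1, 1, -1, 1].
(H·H^T)[2][2] = Σ_j H[2][j]·H[2][j] = (1)² + (1)² + (-1)² + (1)² = 1 + 1 + 1 + 1 = 4.
(H·H^T)[1][0] = Σ_j H[1][j]·H[0][j] = (1)·(-1) + (-1)·(-1) + (1)·(-1) + (1)·(1) = -1 + 1 + -1 + 1 = 0.
So rows 1 and 0 are orthogonal; the diagonal entry equals n = 4.

(2,2) entry = 4; (1,0) entry = 0.


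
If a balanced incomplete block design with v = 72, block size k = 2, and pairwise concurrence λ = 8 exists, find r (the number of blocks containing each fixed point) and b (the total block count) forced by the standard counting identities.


Any 2-(v, k, λ) BIBD satisfies two necessary conditions:
  (i)  Each point sits in r blocks, and counting incidences through any fixed point gives r(k − 1) = λ(v − 1), so r = λ(v − 1)/(k − 1).
  (ii) Total incidences bk = vr, so b = vr/k.
Step 1: r = λ(v − 1)/(k − 1) = 8·(72 − 1)/(2 − 1) = 8·71/1 = 568/1 = 568.
Step 2: b = vr/k = 72·568/2 = 40896/2 = 20448.
Check integrality: r = 568 ∈ Z ✓, b = 20448 ∈ Z ✓.
(These identities are necessary conditions: they determine r and b for any design with these parameters, but do not by themselves prove that one exists.)

r = 568, b = 20448.


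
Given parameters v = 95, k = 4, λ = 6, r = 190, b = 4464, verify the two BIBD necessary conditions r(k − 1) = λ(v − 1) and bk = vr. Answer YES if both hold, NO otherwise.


Condition (i): r(k − 1) = 190·3 = 570; λ(v − 1) = 6·94 = 564. Match? NO.
Condition (ii): bk = 4464·4 = 17856; vr = 95·190 = 18050. Match? NO.
Both conditions hold? NO.

NO


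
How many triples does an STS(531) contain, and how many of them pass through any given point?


An STS(v) is a 2-(v, 3, 1) BIBD: block size k = 3, λ = 1.
Replication: r(k − 1) = λ(v − 1) ⇒ r·2 = 531 − 1 = 530 ⇒ r = 265.
Block count: bk = vr ⇒ b·3 = 531·265 = 140715 ⇒ b = 46905.

r = 265, b = 46905.


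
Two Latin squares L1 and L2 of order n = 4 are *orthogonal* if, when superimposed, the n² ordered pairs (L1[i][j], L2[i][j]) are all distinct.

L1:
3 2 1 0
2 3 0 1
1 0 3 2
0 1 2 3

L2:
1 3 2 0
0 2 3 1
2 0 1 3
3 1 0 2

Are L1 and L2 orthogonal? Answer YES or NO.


Form the n² = 16 superimposed pairs (L1[i][j], L2[i][j]), row by row (rows and columns indexed from 0):
row 0: (3,1) (2,3) (1,2) (0,0)
row 1: (2,0) (3,2) (0,3) (1,1)
row 2: (1,2) (0,0) (3,1) (2,3)
row 3: (0,3) (1,1) (2,0) (3,2)
Orthogonality requires all 16 pairs distinct.
But the pair (1,2) repeats: cell (0,2) has L1 = 1, L2 = 2, and cell (2,0) has L1 = 1, L2 = 2.
A repeated pair means some other pair never occurs (only 8 distinct pairs out of 16), so the squares are not orthogonal.
Conclusion: NO.

NO


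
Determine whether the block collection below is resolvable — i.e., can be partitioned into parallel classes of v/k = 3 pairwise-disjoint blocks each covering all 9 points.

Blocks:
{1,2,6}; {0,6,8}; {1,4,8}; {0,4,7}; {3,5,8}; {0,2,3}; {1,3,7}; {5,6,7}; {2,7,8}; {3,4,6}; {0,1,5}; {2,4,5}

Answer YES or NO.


v = 9, block size k = 3, number of blocks = 12.
For resolvability, blocks must partition into parallel classes of size v/k = 3.
Total blocks must therefore be a multiple of 3: 12 = 3·4 + 0 ⇒ divisible ✓.
Greedy packing gives 4 candidate class(es). Each should be a full parallel class (size 3, covers all 9 points).
  Class 1 (3 blocks): {1,2,6}; {0,4,7}; {3,5,8}. Points covered: [0, 1, 2, 3, 4, 5, 6, 7, 8].
  Class 2 (3 blocks): {0,6,8}; {1,3,7}; {2,4,5}. Points covered: [0, 1, 2, 3, 4, 5, 6, 7, 8].
  Class 3 (3 blocks): {1,4,8}; {0,2,3}; {5,6,7}. Points covered: [0, 1, 2, 3, 4, 5, 6, 7, 8].
  Class 4 (3 blocks): {2,7,8}; {3,4,6}; {0,1,5}. Points covered: [0, 1, 2, 3, 4, 5, 6, 7, 8].
All classes full (size 3)? YES. All classes cover every point? YES.
Resolvable? YES.

YES


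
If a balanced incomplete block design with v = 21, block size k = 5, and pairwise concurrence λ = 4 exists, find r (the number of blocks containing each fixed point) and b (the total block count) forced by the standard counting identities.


Any 2-(v, k, λ) BIBD satisfies two necessary conditions:
  (i)  Each point sits in r blocks, and counting incidences through any fixed point gives r(k − 1) = λ(v − 1), so r = λ(v − 1)/(k − 1).
  (ii) Total incidences bk = vr, so b = vr/k.
Step 1: r = λ(v − 1)/(k − 1) = 4·(21 − 1)/(5 − 1) = 4·20/4 = 80/4 = 20.
Step 2: b = vr/k = 21·20/5 = 420/5 = 84.
Check integrality: r = 20 ∈ Z ✓, b = 84 ∈ Z ✓.
(These identities are necessary conditions: they determine r and b for any design with these parameters, but do not by themselves prove that one exists.)

r = 20, b = 84.


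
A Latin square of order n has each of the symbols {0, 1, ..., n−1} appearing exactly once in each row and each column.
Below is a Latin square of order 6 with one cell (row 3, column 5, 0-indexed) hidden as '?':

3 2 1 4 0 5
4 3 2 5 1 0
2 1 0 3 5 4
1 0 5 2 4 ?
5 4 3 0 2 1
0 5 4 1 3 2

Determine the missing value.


Row 3 contains symbols [0, 1, 2, 4, 5] — missing [3].
Column 5 contains symbols [0, 1, 2, 4, 5] — missing [3].
The missing symbol must appear in both missing sets; intersection = [3].
Therefore the hidden value is 3.

Missing value = 3.


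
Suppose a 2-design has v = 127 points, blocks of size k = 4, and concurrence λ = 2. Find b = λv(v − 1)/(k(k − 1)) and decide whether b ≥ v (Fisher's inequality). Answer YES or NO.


b = λv(v − 1)/(k(k − 1)) = 2·127·126/(4·3) = 32004/12 = 2667.
Compare with v = 127: b ≥ v, so Fisher's inequality holds.

YES


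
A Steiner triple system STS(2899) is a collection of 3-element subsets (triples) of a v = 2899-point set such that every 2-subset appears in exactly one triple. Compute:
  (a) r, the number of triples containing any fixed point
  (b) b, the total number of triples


An STS(v) is a 2-(v, 3, 1) BIBD: block size k = 3, λ = 1.
Replication: r(k − 1) = λ(v − 1) ⇒ r·2 = 2899 − 1 = 2898 ⇒ r = 1449.
Block count: b = v(v − 1)/6 = 2899·2898/6 = 8401302/6 = 1400217.
(Check via bk = vr: 1400217·3 = 4200651 = 2899·1449 = 4200651 ✓.)

r = 1449, b = 1400217.


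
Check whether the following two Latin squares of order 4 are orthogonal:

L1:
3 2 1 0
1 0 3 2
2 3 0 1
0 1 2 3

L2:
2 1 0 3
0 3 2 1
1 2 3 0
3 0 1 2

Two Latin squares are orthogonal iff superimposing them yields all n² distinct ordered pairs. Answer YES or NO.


Form the n² = 16 superimposed pairs (L1[i][j], L2[i][j]), row by row (rows and columns indexed from 0):
row 0: (3,2) (2,1) (1,0) (0,3)
row 1: (1,0) (0,3) (3,2) (2,1)
row 2: (2,1) (3,2) (0,3) (1,0)
row 3: (0,3) (1,0) (2,1) (3,2)
Orthogonality requires all 16 pairs distinct.
But the pair (1,0) repeats: cell (0,2) has L1 = 1, L2 = 0, and cell (1,0) has L1 = 1, L2 = 0.
A repeated pair means some other pair never occurs (only 4 distinct pairs out of 16), so the squares are not orthogonal.
Conclusion: NO.

NO


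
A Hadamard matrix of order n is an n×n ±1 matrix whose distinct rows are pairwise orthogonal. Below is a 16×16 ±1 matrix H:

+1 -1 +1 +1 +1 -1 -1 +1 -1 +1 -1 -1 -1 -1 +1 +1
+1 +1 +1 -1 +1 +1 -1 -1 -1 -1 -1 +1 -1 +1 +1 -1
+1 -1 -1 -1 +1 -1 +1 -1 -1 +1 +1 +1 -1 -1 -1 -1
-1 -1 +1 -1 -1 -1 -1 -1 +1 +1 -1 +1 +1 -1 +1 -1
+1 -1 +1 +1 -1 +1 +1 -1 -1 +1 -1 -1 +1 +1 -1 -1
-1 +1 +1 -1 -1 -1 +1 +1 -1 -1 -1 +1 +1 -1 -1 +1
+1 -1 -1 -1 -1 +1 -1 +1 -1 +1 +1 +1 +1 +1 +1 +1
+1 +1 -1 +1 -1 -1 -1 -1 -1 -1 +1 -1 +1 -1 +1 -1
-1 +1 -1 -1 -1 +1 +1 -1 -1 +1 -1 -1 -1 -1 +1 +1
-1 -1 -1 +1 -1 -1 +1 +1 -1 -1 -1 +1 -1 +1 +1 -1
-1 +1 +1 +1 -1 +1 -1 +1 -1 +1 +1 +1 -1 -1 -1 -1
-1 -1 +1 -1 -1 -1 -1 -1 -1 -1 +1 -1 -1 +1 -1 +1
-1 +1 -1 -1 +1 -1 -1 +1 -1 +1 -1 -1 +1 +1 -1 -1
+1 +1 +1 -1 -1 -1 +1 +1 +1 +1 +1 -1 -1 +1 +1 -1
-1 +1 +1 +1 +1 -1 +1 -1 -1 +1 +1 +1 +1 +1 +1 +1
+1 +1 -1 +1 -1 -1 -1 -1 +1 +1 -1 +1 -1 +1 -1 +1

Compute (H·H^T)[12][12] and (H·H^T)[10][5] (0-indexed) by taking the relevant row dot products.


Row 5 of H: [-1, 1, 1, -1, -1, -1, 1, 1, -1, -1, -1, 1, 1, -1, -1, 1].
Row 10 of H: [-1, 1, 1, 1, -1, 1, -1, 1, -1, 1, 1, 1, -1, -1, -1, -1].
Row 12 of H: [-1, 1, -1, -1, 1, -1, -1, 1, -1, 1, -1, -1, 1, 1, -1, -1].
(H·H^T)[12][12] = Σ_j H[12][j]·H[12][j] = (-1)² + (1)² + (-1)² + (-1)² + (1)² + (-1)² + (-1)² + (1)² + (-1)² + (1)² + (-1)² + (-1)² + (1)² + (1)² + (-1)² + (-1)² = 1 + 1 + 1 + 1 + 1 + 1 + 1 + 1 + 1 + 1 + 1 + 1 + 1 + 1 + 1 + 1 = 16.
(H·H^T)[10][5] = Σ_j H[10][j]·H[5][j] = (-1)·(-1) + (1)·(1) + (1)·(1) + (1)·(-1) + (-1)·(-1) + (1)·(-1) + (-1)·(1) + (1)·(1) + (-1)·(-1) + (1)·(-1) + (1)·(-1) + (1)·(1) + (-1)·(1) + (-1)·(-1) + (-1)·(-1) + (-1)·(1) = 1 + 1 + 1 + -1 + 1 + -1 + -1 + 1 + 1 + -1 + -1 + 1 + -1 + 1 + 1 + -1 = 2.
Rows 10 and 5 are not orthogonal (dot product = 2 ≠ 0), so H is not a Hadamard matrix.

(12,12) entry = 16; (10,5) entry = 2.


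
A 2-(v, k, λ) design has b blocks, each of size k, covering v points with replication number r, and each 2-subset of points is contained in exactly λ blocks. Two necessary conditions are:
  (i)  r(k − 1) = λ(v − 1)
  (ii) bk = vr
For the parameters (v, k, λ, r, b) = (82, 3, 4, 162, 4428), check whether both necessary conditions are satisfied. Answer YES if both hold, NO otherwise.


Condition (i): r(k − 1) = 162·2 = 324; λ(v − 1) = 4·81 = 324. Match? YES.
Condition (ii): bk = 4428·3 = 13284; vr = 82·162 = 13284. Match? YES.
Both conditions hold? YES.

YES


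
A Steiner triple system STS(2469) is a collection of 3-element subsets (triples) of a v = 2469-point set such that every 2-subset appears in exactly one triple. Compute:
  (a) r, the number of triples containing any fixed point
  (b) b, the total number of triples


An STS(v) is a 2-(v, 3, 1) BIBD: block size k = 3, λ = 1.
Replication: r(k − 1) = λ(v − 1) ⇒ r·2 = 2469 − 1 = 2468 ⇒ r = 1234.
Block count: bk = vr ⇒ b·3 = 2469·1234 = 3046746 ⇒ b = 1015582.
(Check via b = v(v − 1)/6 = 2469·2468/6 = 6093492/6 = 1015582.)

r = 1234, b = 1015582.


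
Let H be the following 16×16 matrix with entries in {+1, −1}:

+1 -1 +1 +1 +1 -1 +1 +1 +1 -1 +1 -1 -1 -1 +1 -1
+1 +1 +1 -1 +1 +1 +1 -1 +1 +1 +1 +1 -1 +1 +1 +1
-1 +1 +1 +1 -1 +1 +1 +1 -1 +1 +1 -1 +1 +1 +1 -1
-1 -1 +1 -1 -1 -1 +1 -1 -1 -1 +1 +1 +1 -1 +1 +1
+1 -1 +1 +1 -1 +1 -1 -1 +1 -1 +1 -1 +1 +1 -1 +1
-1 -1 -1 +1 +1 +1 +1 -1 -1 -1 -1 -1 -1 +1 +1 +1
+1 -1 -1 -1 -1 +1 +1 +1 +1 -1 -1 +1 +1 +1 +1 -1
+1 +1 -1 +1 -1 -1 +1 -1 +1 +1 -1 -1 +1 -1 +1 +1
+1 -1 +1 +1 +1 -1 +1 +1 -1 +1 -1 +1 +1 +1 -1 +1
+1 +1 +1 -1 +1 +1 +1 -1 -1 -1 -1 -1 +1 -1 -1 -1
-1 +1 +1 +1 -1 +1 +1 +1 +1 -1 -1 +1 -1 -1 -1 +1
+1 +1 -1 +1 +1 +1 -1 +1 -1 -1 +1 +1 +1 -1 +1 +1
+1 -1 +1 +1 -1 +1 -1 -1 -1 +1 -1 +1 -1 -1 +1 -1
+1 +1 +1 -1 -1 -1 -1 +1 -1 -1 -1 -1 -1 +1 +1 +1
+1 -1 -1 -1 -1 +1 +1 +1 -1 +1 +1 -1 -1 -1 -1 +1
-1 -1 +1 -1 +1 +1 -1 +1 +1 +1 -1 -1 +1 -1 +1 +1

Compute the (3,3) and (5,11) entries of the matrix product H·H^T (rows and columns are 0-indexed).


Row 3 of H: [-1, -1, 1, -1, -1, -1, 1, -1, -1, -1, 1, 1, 1, -1, 1, 1].
Row 5 of H: [-1, -1, -1, 1, 1, 1, 1, -1, -1, -1, -1, -1, -1, 1, 1, 1].
Row 11 of H: [1, 1, -1, 1, 1, 1, -1, 1, -1, -1, 1, 1, 1, -1, 1, 1].
(H·H^T)[3][3] = Σ_j H[3][j]·H[3][j] = (-1)² + (-1)² + (1)² + (-1)² + (-1)² + (-1)² + (1)² + (-1)² + (-1)² + (-1)² + (1)² + (1)² + (1)² + (-1)² + (1)² + (1)² = 1 + 1 + 1 + 1 + 1 + 1 + 1 + 1 + 1 + 1 + 1 + 1 + 1 + 1 + 1 + 1 = 16.
(H·H^T)[5][11] = Σ_j H[5][j]·H[11][j] = (-1)·(1) + (-1)·(1) + (-1)·(-1) + (1)·(1) + (1)·(1) + (1)·(1) + (1)·(-1) + (-1)·(1) + (-1)·(-1) + (-1)·(-1) + (-1)·(1) + (-1)·(1) + (-1)·(1) + (1)·(-1) + (1)·(1) + (1)·(1) = -1 + -1 + 1 + 1 + 1 + 1 + -1 + -1 + 1 + 1 + -1 + -1 + -1 + -1 + 1 + 1 = 0.
So rows 5 and 11 are orthogonal; the diagonal entry equals n = 16.

(3,3) entry = 16; (5,11) entry = 0.


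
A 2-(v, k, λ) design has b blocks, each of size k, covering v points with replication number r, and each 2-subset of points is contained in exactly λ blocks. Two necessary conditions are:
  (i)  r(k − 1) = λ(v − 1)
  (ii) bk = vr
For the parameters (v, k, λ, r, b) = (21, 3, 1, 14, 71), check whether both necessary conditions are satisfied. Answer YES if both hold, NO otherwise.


Condition (i): r(k − 1) = 14·2 = 28; λ(v − 1) = 1·20 = 20. Match? NO.
Condition (ii): bk = 71·3 = 213; vr = 21·14 = 294. Match? NO.
Both conditions hold? NO.

NO


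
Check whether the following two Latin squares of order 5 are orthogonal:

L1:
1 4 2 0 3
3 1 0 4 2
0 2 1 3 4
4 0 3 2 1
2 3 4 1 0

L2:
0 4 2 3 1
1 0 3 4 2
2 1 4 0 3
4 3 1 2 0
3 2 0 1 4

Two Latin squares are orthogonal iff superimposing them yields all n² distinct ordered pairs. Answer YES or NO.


Form the n² = 25 superimposed pairs (L1[i][j], L2[i][j]), row by row (rows and columns indexed from 0):
row 0: (1,0) (4,4) (2,2) (0,3) (3,1)
row 1: (3,1) (1,0) (0,3) (4,4) (2,2)
row 2: (0,2) (2,1) (1,4) (3,0) (4,3)
row 3: (4,4) (0,3) (3,1) (2,2) (1,0)
row 4: (2,3) (3,2) (4,0) (1,1) (0,4)
Orthogonality requires all 25 pairs distinct.
But the pair (3,1) repeats: cell (0,4) has L1 = 3, L2 = 1, and cell (1,0) has L1 = 3, L2 = 1.
A repeated pair means some other pair never occurs (only 15 distinct pairs out of 25), so the squares are not orthogonal.
Conclusion: NO.

NO


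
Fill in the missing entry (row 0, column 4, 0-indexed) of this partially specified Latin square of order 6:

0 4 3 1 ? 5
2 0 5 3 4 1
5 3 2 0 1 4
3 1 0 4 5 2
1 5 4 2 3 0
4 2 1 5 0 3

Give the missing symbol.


Row 0 contains symbols [0, 1, 3, 4, 5] — missing [2].
Column 4 contains symbols [0, 1, 3, 4, 5] — missing [2].
The missing symbol must appear in both missing sets; intersection = [2].
Therefore the hidden value is 2.

Missing value = 2.


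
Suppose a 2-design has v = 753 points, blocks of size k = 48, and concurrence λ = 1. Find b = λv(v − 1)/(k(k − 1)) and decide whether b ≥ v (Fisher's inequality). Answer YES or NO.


r = λ(v − 1)/(k − 1) = 1·752/47 = 16.
b = vr/k = 753·16/48 = 251.
Fisher's inequality: b ≥ v ⇔ 251 ≥ 753? NO.

NO


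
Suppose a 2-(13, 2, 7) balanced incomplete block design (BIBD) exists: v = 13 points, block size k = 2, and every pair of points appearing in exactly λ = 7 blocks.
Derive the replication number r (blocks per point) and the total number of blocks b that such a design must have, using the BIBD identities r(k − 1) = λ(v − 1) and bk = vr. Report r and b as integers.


Any 2-(v, k, λ) BIBD satisfies two necessary conditions:
  (i)  Each point sits in r blocks, and counting incidences through any fixed point gives r(k − 1) = λ(v − 1), so r = λ(v − 1)/(k − 1).
  (ii) Total incidences bk = vr, so b = vr/k.
Step 1: r = λ(v − 1)/(k − 1) = 7·(13 − 1)/(2 − 1) = 7·12/1 = 84/1 = 84.
Step 2: b = vr/k = 13·84/2 = 1092/2 = 546.
Check integrality: r = 84 ∈ Z ✓, b = 546 ∈ Z ✓.
(These identities are necessary conditions: they determine r and b for any design with these parameters, but do not by themselves prove that one exists.)

r = 84, b = 546.


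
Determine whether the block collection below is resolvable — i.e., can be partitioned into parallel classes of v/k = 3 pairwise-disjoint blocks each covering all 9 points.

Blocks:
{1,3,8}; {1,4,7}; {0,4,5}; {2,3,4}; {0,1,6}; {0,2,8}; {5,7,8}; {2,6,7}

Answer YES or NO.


v = 9, block size k = 3, number of blocks = 8.
For resolvability, blocks must partition into parallel classes of size v/k = 3.
Total blocks must therefore be a multiple of 3: 8 = 3·2 + 2 ⇒ not divisible ✗.
Resolvable? NO.

NO


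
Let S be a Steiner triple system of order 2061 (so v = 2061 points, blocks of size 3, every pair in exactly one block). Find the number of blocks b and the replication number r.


An STS(v) is a 2-(v, 3, 1) BIBD: block size k = 3, λ = 1.
Replication: r(k − 1) = λ(v − 1) ⇒ r·2 = 2061 − 1 = 2060 ⇒ r = 1030.
Block count: b = v(v − 1)/6 = 2061·2060/6 = 4245660/6 = 707610.

r = 1030, b = 707610.


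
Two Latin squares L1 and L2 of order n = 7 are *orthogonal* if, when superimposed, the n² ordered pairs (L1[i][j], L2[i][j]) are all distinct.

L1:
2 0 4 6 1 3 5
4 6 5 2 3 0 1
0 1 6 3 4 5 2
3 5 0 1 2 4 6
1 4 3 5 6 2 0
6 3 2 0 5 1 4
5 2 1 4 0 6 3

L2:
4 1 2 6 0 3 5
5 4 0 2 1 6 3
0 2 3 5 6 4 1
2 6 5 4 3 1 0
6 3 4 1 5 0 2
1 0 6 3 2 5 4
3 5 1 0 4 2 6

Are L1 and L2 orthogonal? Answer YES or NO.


Form the n² = 49 superimposed pairs (L1[i][j], L2[i][j]), row by row (rows and columns indexed from 0):
row 0: (2,4) (0,1) (4,2) (6,6) (1,0) (3,3) (5,5)
row 1: (4,5) (6,4) (5,0) (2,2) (3,1) (0,6) (1,3)
row 2: (0,0) (1,2) (6,3) (3,5) (4,6) (5,4) (2,1)
row 3: (3,2) (5,6) (0,5) (1,4) (2,3) (4,1) (6,0)
row 4: (1,6) (4,3) (3,4) (5,1) (6,5) (2,0) (0,2)
row 5: (6,1) (3,0) (2,6) (0,3) (5,2) (1,5) (4,4)
row 6: (5,3) (2,5) (1,1) (4,0) (0,4) (6,2) (3,6)
Orthogonality requires all 49 pairs distinct.
Check by first coordinate: for each symbol s of L1, list the L2 entries in the n cells where L1 = s; they must all differ.
  L1 = 0: L2 entries (in reading order) 1, 6, 0, 5, 2, 3, 4 — all 7 distinct ✓
  L1 = 1: L2 entries (in reading order) 0, 3, 2, 4, 6, 5, 1 — all 7 distinct ✓
  L1 = 2: L2 entries (in reading order) 4, 2, 1, 3, 0, 6, 5 — all 7 distinct ✓
  L1 = 3: L2 entries (in reading order) 3, 1, 5, 2, 4, 0, 6 — all 7 distinct ✓
  L1 = 4: L2 entries (in reading order) 2, 5, 6, 1, 3, 4, 0 — all 7 distinct ✓
  L1 = 5: L2 entries (in reading order) 5, 0, 4, 6, 1, 2, 3 — all 7 distinct ✓
  L1 = 6: L2 entries (in reading order) 6, 4, 3, 0, 5, 1, 2 — all 7 distinct ✓
Every symbol of L1 meets every symbol of L2 exactly once, so all 49 pairs are distinct (49 of 49).
Conclusion: YES.

YES


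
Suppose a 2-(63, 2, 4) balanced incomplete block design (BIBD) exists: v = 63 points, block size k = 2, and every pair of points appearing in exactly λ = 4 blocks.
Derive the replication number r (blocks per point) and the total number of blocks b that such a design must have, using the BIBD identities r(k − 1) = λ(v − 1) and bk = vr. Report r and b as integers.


Any 2-(v, k, λ) BIBD satisfies two necessary conditions:
  (i)  Each point sits in r blocks, and counting incidences through any fixed point gives r(k − 1) = λ(v − 1), so r = λ(v − 1)/(k − 1).
  (ii) Total incidences bk = vr, so b = vr/k.
Step 1: r = λ(v − 1)/(k − 1) = 4·(63 − 1)/(2 − 1) = 4·62/1 = 248/1 = 248.
Step 2: b = vr/k = 63·248/2 = 15624/2 = 7812.
Check integrality: r = 248 ∈ Z ✓, b = 7812 ∈ Z ✓.
(These identities are necessary conditions: they determine r and b for any design with these parameters, but do not by themselves prove that one exists.)

r = 248, b = 7812.


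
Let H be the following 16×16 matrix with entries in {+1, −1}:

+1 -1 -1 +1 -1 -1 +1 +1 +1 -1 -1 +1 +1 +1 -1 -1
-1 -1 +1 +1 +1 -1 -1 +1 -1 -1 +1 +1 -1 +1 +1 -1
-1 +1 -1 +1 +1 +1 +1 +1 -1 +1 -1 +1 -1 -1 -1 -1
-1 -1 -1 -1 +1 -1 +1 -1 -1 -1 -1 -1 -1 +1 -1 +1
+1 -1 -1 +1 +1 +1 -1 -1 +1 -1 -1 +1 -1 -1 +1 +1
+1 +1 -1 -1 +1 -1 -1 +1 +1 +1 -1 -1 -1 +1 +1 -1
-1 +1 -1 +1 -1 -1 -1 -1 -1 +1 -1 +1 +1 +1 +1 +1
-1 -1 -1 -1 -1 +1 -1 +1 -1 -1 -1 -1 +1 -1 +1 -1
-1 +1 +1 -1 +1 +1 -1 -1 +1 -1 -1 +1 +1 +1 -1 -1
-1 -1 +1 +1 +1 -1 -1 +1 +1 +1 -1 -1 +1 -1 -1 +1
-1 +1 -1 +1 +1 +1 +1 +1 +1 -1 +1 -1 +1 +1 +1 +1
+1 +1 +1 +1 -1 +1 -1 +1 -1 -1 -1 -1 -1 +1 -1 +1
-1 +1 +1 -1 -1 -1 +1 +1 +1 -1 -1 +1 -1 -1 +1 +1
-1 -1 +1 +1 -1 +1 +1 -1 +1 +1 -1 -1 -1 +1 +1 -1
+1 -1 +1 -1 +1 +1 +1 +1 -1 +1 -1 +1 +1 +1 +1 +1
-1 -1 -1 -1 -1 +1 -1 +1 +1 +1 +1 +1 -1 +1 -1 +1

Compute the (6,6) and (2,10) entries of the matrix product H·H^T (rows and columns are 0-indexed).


Row 2 of H: [-1, 1, -1, 1, 1, 1, 1, 1, -1, 1, -1, 1, -1, -1, -1, -1].
Row 6 of H: [-1, 1, -1, 1, -1, -1, -1, -1, -1, 1, -1, 1, 1, 1, 1, 1].
Row 10 of H: [-1, 1, -1, 1, 1, 1, 1, 1, 1, -1, 1, -1, 1, 1, 1, 1].
(H·H^T)[6][6] = Σ_j H[6][j]·H[6][j] = (-1)² + (1)² + (-1)² + (1)² + (-1)² + (-1)² + (-1)² + (-1)² + (-1)² + (1)² + (-1)² + (1)² + (1)² + (1)² + (1)² + (1)² = 1 + 1 + 1 + 1 + 1 + 1 + 1 + 1 + 1 + 1 + 1 + 1 + 1 + 1 + 1 + 1 = 16.
(H·H^T)[2][10] = Σ_j H[2][j]·H[10][j] = (-1)·(-1) + (1)·(1) + (-1)·(-1) + (1)·(1) + (1)·(1) + (1)·(1) + (1)·(1) + (1)·(1) + (-1)·(1) + (1)·(-1) + (-1)·(1) + (1)·(-1) + (-1)·(1) + (-1)·(1) + (-1)·(1) + (-1)·(1) = 1 + 1 + 1 + 1 + 1 + 1 + 1 + 1 + -1 + -1 + -1 + -1 + -1 + -1 + -1 + -1 = 0.
So rows 2 and 10 are orthogonal; the diagonal entry equals n = 16.

(6,6) entry = 16; (2,10) entry = 0.


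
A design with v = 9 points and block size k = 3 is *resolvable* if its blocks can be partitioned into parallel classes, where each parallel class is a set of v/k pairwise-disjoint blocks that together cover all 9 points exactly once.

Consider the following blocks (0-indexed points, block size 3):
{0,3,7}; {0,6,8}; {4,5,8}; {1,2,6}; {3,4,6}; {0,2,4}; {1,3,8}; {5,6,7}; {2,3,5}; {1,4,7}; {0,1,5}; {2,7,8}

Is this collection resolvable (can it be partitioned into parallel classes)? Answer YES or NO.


v = 9, block size k = 3, number of blocks = 12.
For resolvability, blocks must partition into parallel classes of size v/k = 3.
Total blocks must therefore be a multiple of 3: 12 = 3·4 + 0 ⇒ divisible ✓.
Greedy packing gives 4 candidate class(es). Each should be a full parallel class (size 3, covers all 9 points).
  Class 1 (3 blocks): {0,3,7}; {4,5,8}; {1,2,6}. Points covered: [0, 1, 2, 3, 4, 5, 6, 7, 8].
  Class 2 (3 blocks): {0,6,8}; {2,3,5}; {1,4,7}. Points covered: [0, 1, 2, 3, 4, 5, 6, 7, 8].
  Class 3 (3 blocks): {3,4,6}; {0,1,5}; {2,7,8}. Points covered: [0, 1, 2, 3, 4, 5, 6, 7, 8].
  Class 4 (3 blocks): {0,2,4}; {1,3,8}; {5,6,7}. Points covered: [0, 1, 2, 3, 4, 5, 6, 7, 8].
All classes full (size 3)? YES. All classes cover every point? YES.
Resolvable? YES.

YES


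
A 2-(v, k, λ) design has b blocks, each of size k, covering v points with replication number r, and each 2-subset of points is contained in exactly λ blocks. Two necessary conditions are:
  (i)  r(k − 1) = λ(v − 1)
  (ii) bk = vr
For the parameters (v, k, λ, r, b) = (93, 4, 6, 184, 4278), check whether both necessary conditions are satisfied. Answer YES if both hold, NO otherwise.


Condition (i): r(k − 1) = 184·3 = 552; λ(v − 1) = 6·92 = 552. Match? YES.
Condition (ii): bk = 4278·4 = 17112; vr = 93·184 = 17112. Match? YES.
Both conditions hold? YES.

YES


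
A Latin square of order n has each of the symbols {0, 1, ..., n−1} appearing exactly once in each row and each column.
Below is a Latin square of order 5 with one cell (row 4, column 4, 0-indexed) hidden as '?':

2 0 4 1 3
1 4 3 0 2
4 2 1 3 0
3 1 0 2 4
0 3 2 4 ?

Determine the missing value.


Row 4 contains symbols [0, 2, 3, 4] — missing [1].
Column 4 contains symbols [0, 2, 3, 4] — missing [1].
The missing symbol must appear in both missing sets; intersection = [1].
Therefore the hidden value is 1.

Missing value = 1.
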